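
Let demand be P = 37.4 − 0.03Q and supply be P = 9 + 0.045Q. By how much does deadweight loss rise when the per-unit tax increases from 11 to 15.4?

774.40

Competitive equilibrium: 37.4 − 0.03Q = 9 + 0.045Q → Q* = 378.6667, P* = 26.04.
For a per-unit tax t: ΔQ = t/0.075, so DWL = ½·t·(t/0.075) = t²/0.15.
At t = 11: DWL = 806.667. At t = 15.4: DWL = 1581.067.
Increase = 1581.067 − 806.667 = 774.40.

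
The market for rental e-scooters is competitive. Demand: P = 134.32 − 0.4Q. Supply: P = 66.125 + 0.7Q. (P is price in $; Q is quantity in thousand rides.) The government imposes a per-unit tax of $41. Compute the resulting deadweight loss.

Competitive equilibrium: 134.32 − 0.4Q = 66.125 + 0.7Q → Q* = 61.9955, P* = 109.5218.
With the tax, the buyer price exceeds the seller price by 41: (134.32 − 0.4Q) − (66.125 + 0.7Q) = 41 → Q' = 24.7227.
ΔQ = 61.9955 − 24.7227 = 37.2728; the wedge equals the tax, 41.
DWL = ½ × 37.2728 × 41 = $764.09 thousand.

$764.09 thousand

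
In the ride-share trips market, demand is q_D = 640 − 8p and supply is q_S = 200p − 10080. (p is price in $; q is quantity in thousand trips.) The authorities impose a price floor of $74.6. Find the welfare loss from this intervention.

In inverse form: demand p = 80 − 0.125q, supply p = 50.4 + 0.005q.
Competitive equilibrium: 80 − 0.125q = 50.4 + 0.005q → q* = 227.6923, p* = 51.5385.
At the floor p = 74.6, quantity demanded = (80 − 74.6)/0.125 = 43.2.
Sellers' marginal cost at q' = 43.2: 50.4 + 0.005·43.2 = 50.616.
Δq = 227.6923 − 43.2 = 184.4923; wedge = 74.6 − 50.616 = 23.984.
DWL = ½ × 184.4923 × 23.984 = $2212.43 thousand.

$2212.43 thousand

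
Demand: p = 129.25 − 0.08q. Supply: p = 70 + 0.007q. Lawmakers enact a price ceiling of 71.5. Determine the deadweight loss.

9476.67

Competitive equilibrium: 129.25 − 0.08q = 70 + 0.007q → q* = 681.03448, p* = 74.76724.
At the ceiling p = 71.5, quantity supplied = (71.5 − 70)/0.007 = 214.28571.
Willingness to pay at q' = 214.28571: 129.25 − 0.08·214.28571 = 112.10714.
Δq = 681.03448 − 214.28571 = 466.74877; wedge = 112.10714 − 71.5 = 40.60714.
DWL = ½ × 466.74877 × 40.60714 = 9476.67.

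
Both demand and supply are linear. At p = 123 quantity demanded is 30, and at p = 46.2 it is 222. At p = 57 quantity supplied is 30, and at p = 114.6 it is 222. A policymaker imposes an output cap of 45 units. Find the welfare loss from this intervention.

2200.18

Demand slope = (46.2 − 123)/(222 − 30) = −0.4, so p = 135 − 0.4q.
Supply slope = (114.6 − 57)/(222 − 30) = 0.3, so p = 48 + 0.3q.
Competitive equilibrium: 135 − 0.4q = 48 + 0.3q → q* = 124.2857, p* = 85.2857.
At q = 45: demand price = 135 − 0.4·45 = 117; supply price = 48 + 0.3·45 = 61.5.
Δq = 124.2857 − 45 = 79.2857; wedge = 117 − 61.5 = 55.5.
DWL = ½ × 79.2857 × 55.5 = 2200.18.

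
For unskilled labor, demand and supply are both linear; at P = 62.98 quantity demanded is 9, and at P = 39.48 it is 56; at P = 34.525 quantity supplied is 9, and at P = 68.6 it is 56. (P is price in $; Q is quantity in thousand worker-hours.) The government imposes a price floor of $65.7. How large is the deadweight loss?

$503.41 thousand

Demand slope = (39.48 − 62.98)/(56 − 9) = −0.5, so P = 67.48 − 0.5Q.
Supply slope = (68.6 − 34.525)/(56 − 9) = 0.725, so P = 28 + 0.725Q.
Competitive equilibrium: 67.48 − 0.5Q = 28 + 0.725Q → Q* = 32.2286, P* = 51.3657.
At the floor P = 65.7, quantity demanded = (67.48 − 65.7)/0.5 = 3.56.
Sellers' marginal cost at Q' = 3.56: 28 + 0.725·3.56 = 30.581.
ΔQ = 32.2286 − 3.56 = 28.6686; wedge = 65.7 − 30.581 = 35.119.
Welfare loss = ½ × 28.6686 × 35.119 = $503.41 thousand.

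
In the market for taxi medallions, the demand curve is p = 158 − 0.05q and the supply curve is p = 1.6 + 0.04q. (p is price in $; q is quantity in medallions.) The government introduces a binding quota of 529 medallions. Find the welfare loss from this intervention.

Competitive equilibrium: 158 − 0.05q = 1.6 + 0.04q → q* = 1737.7778, p* = 71.1111.
At q = 529: demand price = 158 − 0.05·529 = 131.55; supply price = 1.6 + 0.04·529 = 22.76.
Δq = 1737.7778 − 529 = 1208.7778; wedge = 131.55 − 22.76 = 108.79.
DWL = ½ × 1208.7778 × 108.79 = $65751.47.

$65751.47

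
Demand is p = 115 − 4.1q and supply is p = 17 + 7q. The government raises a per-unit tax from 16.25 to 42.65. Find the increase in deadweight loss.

Competitive equilibrium: 115 − 4.1q = 17 + 7q → q* = 8.8288, p* = 78.8018.
For a per-unit tax t: Δq = t/11.1, so DWL = ½·t·(t/11.1) = t²/22.2.
At t = 16.25: DWL = 11.895. At t = 42.65: DWL = 81.938.
Increase = 81.938 − 11.895 = 70.04.

70.04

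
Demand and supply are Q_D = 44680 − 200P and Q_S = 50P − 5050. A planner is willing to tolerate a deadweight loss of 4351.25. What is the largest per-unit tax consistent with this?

14.75

In inverse form: demand P = 223.4 − 0.005Q, supply P = 101 + 0.02Q.
Competitive equilibrium: 223.4 − 0.005Q = 101 + 0.02Q → Q* = 4896, P* = 198.92.
A tax t gives ΔQ = t/0.025 and wedge t, so DWL = t²/0.05.
t²/0.05 = 4351.25 → t² = 217.5625 → t = 14.75.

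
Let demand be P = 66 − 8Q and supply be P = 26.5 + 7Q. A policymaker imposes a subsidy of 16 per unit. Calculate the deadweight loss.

Competitive equilibrium: 66 − 8Q = 26.5 + 7Q → Q* = 2.6333, P* = 44.9333.
The subsidy lowers effective supply by 16: P = 10.5 + 7Q.
New quantity: 66 − 8Q = 10.5 + 7Q → Q' = 3.7.
Overproduction ΔQ = 3.7 − 2.6333 = 1.0667; wedge = subsidy = 16.
Welfare loss = ½ × 1.0667 × 16 = 8.53.

8.53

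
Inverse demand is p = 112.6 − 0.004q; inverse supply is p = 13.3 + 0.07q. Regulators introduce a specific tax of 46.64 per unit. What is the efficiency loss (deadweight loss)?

Competitive equilibrium: 112.6 − 0.004q = 13.3 + 0.07q → q* = 1341.8919, p* = 107.2324.
With the tax, the buyer price exceeds the seller price by 46.64: (112.6 − 0.004q) − (13.3 + 0.07q) = 46.64 → q' = 711.6216.
Δq = 1341.8919 − 711.6216 = 630.2703; the wedge equals the tax, 46.64.
Welfare loss = ½ × 630.2703 × 46.64 = 14697.90.

14697.90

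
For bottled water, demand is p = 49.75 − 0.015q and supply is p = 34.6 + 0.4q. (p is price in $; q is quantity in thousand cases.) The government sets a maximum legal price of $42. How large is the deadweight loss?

$67.28 thousand

Competitive equilibrium: 49.75 − 0.015q = 34.6 + 0.4q → q* = 36.506024, p* = 49.20241.
At the ceiling p = 42, quantity supplied = (42 − 34.6)/0.4 = 18.5.
Willingness to pay at q' = 18.5: 49.75 − 0.015·18.5 = 49.4725.
Δq = 36.506024 − 18.5 = 18.006024; wedge = 49.4725 − 42 = 7.4725.
Deadweight loss = ½ × 18.006024 × 7.4725 = $67.28 thousand.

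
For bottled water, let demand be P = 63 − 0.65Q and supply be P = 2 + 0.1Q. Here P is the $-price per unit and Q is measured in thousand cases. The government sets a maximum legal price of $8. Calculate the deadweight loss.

$170.67 thousand

Competitive equilibrium: 63 − 0.65Q = 2 + 0.1Q → Q* = 81.3333, P* = 10.1333.
At the ceiling P = 8, quantity supplied = (8 − 2)/0.1 = 60.
Willingness to pay at Q' = 60: 63 − 0.65·60 = 24.
ΔQ = 81.3333 − 60 = 21.3333; wedge = 24 − 8 = 16.
The triangle = ½ × 21.3333 × 16 = $170.67 thousand.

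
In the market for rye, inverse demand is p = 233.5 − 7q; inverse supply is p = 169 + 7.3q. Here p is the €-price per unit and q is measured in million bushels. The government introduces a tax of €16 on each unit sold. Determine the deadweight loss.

€8.95 million

Competitive equilibrium: 233.5 − 7q = 169 + 7.3q → q* = 4.5105, p* = 201.9266.
With the tax, the buyer price exceeds the seller price by 16: (233.5 − 7q) − (169 + 7.3q) = 16 → q' = 3.3916.
Δq = 4.5105 − 3.3916 = 1.1189; the wedge equals the tax, 16.
DWL = ½ × 1.1189 × 16 = €8.95 million.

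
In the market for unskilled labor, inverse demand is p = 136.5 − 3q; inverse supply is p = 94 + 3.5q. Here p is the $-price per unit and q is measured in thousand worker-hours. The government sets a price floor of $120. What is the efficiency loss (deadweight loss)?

Competitive equilibrium: 136.5 − 3q = 94 + 3.5q → q* = 6.5385, p* = 116.8846.
At the floor p = 120, quantity demanded = (136.5 − 120)/3 = 5.5.
Sellers' marginal cost at q' = 5.5: 94 + 3.5·5.5 = 113.25.
Δq = 6.5385 − 5.5 = 1.0385; wedge = 120 − 113.25 = 6.75.
Welfare loss = ½ × 1.0385 × 6.75 = $3.50 thousand.

$3.50 thousand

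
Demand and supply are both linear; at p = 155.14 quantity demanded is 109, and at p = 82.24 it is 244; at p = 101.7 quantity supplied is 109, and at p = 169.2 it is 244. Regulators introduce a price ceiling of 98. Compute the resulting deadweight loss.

Demand slope = (82.24 − 155.14)/(244 − 109) = −0.54, so p = 214 − 0.54q.
Supply slope = (169.2 − 101.7)/(244 − 109) = 0.5, so p = 47.2 + 0.5q.
Competitive equilibrium: 214 − 0.54q = 47.2 + 0.5q → q* = 160.3846, p* = 127.3923.
At the ceiling p = 98, quantity supplied = (98 − 47.2)/0.5 = 101.6.
Willingness to pay at q' = 101.6: 214 − 0.54·101.6 = 159.136.
Δq = 160.3846 − 101.6 = 58.7846; wedge = 159.136 − 98 = 61.136.
DWL = ½ × 58.7846 × 61.136 = 1796.93.

1796.93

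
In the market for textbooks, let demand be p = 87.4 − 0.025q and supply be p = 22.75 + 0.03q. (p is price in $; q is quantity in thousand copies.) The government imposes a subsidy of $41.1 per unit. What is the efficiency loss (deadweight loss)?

$15356.45 thousand

Competitive equilibrium: 87.4 − 0.025q = 22.75 + 0.03q → q* = 1175.45455, p* = 58.01364.
The subsidy lowers effective supply by 41.1: p = 0.03q − 18.35.
New quantity: 87.4 − 0.025q = 0.03q − 18.35 → q' = 1922.72727.
Overproduction Δq = 1922.72727 − 1175.45455 = 747.27272; wedge = subsidy = 41.1.
Welfare loss = ½ × 747.27272 × 41.1 = $15356.45 thousand.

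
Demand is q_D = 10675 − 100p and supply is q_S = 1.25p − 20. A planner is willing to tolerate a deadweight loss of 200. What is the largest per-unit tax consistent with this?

In inverse form: demand p = 106.75 − 0.01q, supply p = 16 + 0.8q.
Competitive equilibrium: 106.75 − 0.01q = 16 + 0.8q → q* = 112.037, p* = 105.6296.
A tax t gives Δq = t/0.81 and wedge t, so DWL = t²/1.62.
t²/1.62 = 200 → t² = 324 → t = 18.

18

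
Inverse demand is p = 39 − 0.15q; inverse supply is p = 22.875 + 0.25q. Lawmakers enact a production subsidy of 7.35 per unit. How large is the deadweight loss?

Competitive equilibrium: 39 − 0.15q = 22.875 + 0.25q → q* = 40.3125, p* = 32.9531.
The subsidy lowers effective supply by 7.35: p = 15.525 + 0.25q.
New quantity: 39 − 0.15q = 15.525 + 0.25q → q' = 58.6875.
Overproduction Δq = 58.6875 − 40.3125 = 18.375; wedge = subsidy = 7.35.
Welfare loss = ½ × 18.375 × 7.35 = 67.53.

67.53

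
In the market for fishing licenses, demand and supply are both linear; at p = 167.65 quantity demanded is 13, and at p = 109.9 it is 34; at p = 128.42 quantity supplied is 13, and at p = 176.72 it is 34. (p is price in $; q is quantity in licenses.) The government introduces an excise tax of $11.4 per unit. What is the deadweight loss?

Demand slope = (109.9 − 167.65)/(34 − 13) = −2.75, so p = 203.4 − 2.75q.
Supply slope = (176.72 − 128.42)/(34 − 13) = 2.3, so p = 98.52 + 2.3q.
Competitive equilibrium: 203.4 − 2.75q = 98.52 + 2.3q → q* = 20.7683, p* = 146.2871.
With the tax, the buyer price exceeds the seller price by 11.4: (203.4 − 2.75q) − (98.52 + 2.3q) = 11.4 → q' = 18.5109.
Δq = 20.7683 − 18.5109 = 2.2574; the wedge equals the tax, 11.4.
DWL = ½ × 2.2574 × 11.4 = $12.87.

$12.87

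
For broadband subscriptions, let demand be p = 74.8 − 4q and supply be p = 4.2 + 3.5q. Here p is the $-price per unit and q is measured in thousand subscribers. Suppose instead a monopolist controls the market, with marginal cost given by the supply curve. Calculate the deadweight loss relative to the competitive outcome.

$40.20 thousand

Competitive equilibrium: 74.8 − 4q = 4.2 + 3.5q → q* = 9.4133, p* = 37.1467.
Marginal revenue: MR = 74.8 − 8q. Set MR = MC: 74.8 − 8q = 4.2 + 3.5q → q_m = 6.1391.
Price p_m = 74.8 − 4·6.1391 = 50.2436; MC(q_m) = 4.2 + 3.5·6.1391 = 25.6869.
Competitive q* = 9.4133, so Δq = 3.2742; wedge = 50.2436 − 25.6869 = 24.5567.
Deadweight loss = ½ × 3.2742 × 24.5567 = $40.20 thousand.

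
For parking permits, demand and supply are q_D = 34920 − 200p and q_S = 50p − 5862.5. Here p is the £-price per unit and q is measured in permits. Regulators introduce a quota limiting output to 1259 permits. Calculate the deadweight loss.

In inverse form: demand p = 174.6 − 0.005q, supply p = 117.25 + 0.02q.
Competitive equilibrium: 174.6 − 0.005q = 117.25 + 0.02q → q* = 2294, p* = 163.13.
At q = 1259: demand price = 174.6 − 0.005·1259 = 168.305; supply price = 117.25 + 0.02·1259 = 142.43.
Δq = 2294 − 1259 = 1035; wedge = 168.305 − 142.43 = 25.875.
Welfare loss = ½ × 1035 × 25.875 = £13390.31.

£13390.31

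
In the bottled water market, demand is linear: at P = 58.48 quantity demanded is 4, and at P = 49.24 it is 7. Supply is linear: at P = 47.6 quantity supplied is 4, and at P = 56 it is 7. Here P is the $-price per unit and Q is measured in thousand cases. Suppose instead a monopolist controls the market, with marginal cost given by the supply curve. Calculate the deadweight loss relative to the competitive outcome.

Demand slope = (49.24 − 58.48)/(7 − 4) = −3.08, so P = 70.8 − 3.08Q.
Supply slope = (56 − 47.6)/(7 − 4) = 2.8, so P = 36.4 + 2.8Q.
Competitive equilibrium: 70.8 − 3.08Q = 36.4 + 2.8Q → Q* = 5.8503, P* = 52.781.
Marginal revenue: MR = 70.8 − 6.16Q. Set MR = MC: 70.8 − 6.16Q = 36.4 + 2.8Q → Q_m = 3.8393.
Price P_m = 70.8 − 3.08·3.8393 = 58.975; MC(Q_m) = 36.4 + 2.8·3.8393 = 47.15.
Competitive Q* = 5.8503, so ΔQ = 2.011; wedge = 58.975 − 47.15 = 11.825.
The triangle = ½ × 2.011 × 11.825 = $11.89 thousand.

$11.89 thousand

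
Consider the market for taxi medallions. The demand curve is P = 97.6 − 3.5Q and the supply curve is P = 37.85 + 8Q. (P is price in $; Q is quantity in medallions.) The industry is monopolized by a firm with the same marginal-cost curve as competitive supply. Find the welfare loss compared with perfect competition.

Competitive equilibrium: 97.6 − 3.5Q = 37.85 + 8Q → Q* = 5.1957, P* = 79.4152.
Marginal revenue: MR = 97.6 − 7Q. Set MR = MC: 97.6 − 7Q = 37.85 + 8Q → Q_m = 3.9833.
Price P_m = 97.6 − 3.5·3.9833 = 83.6585; MC(Q_m) = 37.85 + 8·3.9833 = 69.7164.
Competitive Q* = 5.1957, so ΔQ = 1.2124; wedge = 83.6585 − 69.7164 = 13.9421.
Deadweight loss = ½ × 1.2124 × 13.9421 = $8.45.

$8.45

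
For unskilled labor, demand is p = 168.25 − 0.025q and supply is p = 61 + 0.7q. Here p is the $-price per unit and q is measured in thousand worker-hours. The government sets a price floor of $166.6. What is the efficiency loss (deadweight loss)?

Competitive equilibrium: 168.25 − 0.025q = 61 + 0.7q → q* = 147.931, p* = 164.5517.
At the floor p = 166.6, quantity demanded = (168.25 − 166.6)/0.025 = 66.
Sellers' marginal cost at q' = 66: 61 + 0.7·66 = 107.2.
Δq = 147.931 − 66 = 81.931; wedge = 166.6 − 107.2 = 59.4.
Deadweight loss = ½ × 81.931 × 59.4 = $2433.35 thousand.

$2433.35 thousand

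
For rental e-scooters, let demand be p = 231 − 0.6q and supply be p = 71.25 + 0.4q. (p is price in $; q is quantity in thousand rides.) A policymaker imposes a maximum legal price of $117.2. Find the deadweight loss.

$1006.88 thousand

Competitive equilibrium: 231 − 0.6q = 71.25 + 0.4q → q* = 159.75, p* = 135.15.
At the ceiling p = 117.2, quantity supplied = (117.2 − 71.25)/0.4 = 114.875.
Willingness to pay at q' = 114.875: 231 − 0.6·114.875 = 162.075.
Δq = 159.75 − 114.875 = 44.875; wedge = 162.075 − 117.2 = 44.875.
Deadweight loss = ½ × 44.875 × 44.875 = $1006.88 thousand.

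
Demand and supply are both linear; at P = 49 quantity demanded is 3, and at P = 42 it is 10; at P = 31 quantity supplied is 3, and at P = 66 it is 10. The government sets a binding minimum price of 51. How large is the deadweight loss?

Demand slope = (42 − 49)/(10 − 3) = −1, so P = 52 − Q.
Supply slope = (66 − 31)/(10 − 3) = 5, so P = 16 + 5Q.
Competitive equilibrium: 52 − Q = 16 + 5Q → Q* = 6, P* = 46.
At the floor P = 51, quantity demanded = (52 − 51)/1 = 1.
Sellers' marginal cost at Q' = 1: 16 + 5·1 = 21.
ΔQ = 6 − 1 = 5; wedge = 51 − 21 = 30.
Deadweight loss = ½ × 5 × 30 = 75.

75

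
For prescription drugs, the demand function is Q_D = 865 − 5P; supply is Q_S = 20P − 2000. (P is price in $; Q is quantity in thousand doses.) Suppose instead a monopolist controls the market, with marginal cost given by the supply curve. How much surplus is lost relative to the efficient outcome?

$2105.28 thousand

In inverse form: demand P = 173 − 0.2Q, supply P = 100 + 0.05Q.
Competitive equilibrium: 173 − 0.2Q = 100 + 0.05Q → Q* = 292, P* = 114.6.
Marginal revenue: MR = 173 − 0.4Q. Set MR = MC: 173 − 0.4Q = 100 + 0.05Q → Q_m = 162.22222.
Price P_m = 173 − 0.2·162.22222 = 140.55556; MC(Q_m) = 100 + 0.05·162.22222 = 108.11111.
Competitive Q* = 292, so ΔQ = 129.77778; wedge = 140.55556 − 108.11111 = 32.44445.
The triangle = ½ × 129.77778 × 32.44445 = $2105.28 thousand.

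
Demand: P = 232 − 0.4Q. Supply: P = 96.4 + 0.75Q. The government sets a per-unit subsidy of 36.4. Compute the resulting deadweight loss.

576.07

Competitive equilibrium: 232 − 0.4Q = 96.4 + 0.75Q → Q* = 117.913, P* = 184.8348.
The subsidy lowers effective supply by 36.4: P = 60 + 0.75Q.
New quantity: 232 − 0.4Q = 60 + 0.75Q → Q' = 149.5652.
Overproduction ΔQ = 149.5652 − 117.913 = 31.6522; wedge = subsidy = 36.4.
Welfare loss = ½ × 31.6522 × 36.4 = 576.07.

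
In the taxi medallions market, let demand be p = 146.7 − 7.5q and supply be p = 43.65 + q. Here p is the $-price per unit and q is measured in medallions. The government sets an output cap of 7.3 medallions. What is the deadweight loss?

$98.88

Competitive equilibrium: 146.7 − 7.5q = 43.65 + q → q* = 12.1235, p* = 55.7735.
At q = 7.3: demand price = 146.7 − 7.5·7.3 = 91.95; supply price = 43.65 + 1·7.3 = 50.95.
Δq = 12.1235 − 7.3 = 4.8235; wedge = 91.95 − 50.95 = 41.
The triangle = ½ × 4.8235 × 41 = $98.88.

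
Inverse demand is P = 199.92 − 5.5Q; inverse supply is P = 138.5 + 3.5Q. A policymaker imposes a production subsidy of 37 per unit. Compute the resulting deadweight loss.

76.06

Competitive equilibrium: 199.92 − 5.5Q = 138.5 + 3.5Q → Q* = 6.8244, P* = 162.3856.
The subsidy lowers effective supply by 37: P = 101.5 + 3.5Q.
New quantity: 199.92 − 5.5Q = 101.5 + 3.5Q → Q' = 10.9356.
Overproduction ΔQ = 10.9356 − 6.8244 = 4.1112; wedge = subsidy = 37.
Deadweight loss = ½ × 4.1112 × 37 = 76.06.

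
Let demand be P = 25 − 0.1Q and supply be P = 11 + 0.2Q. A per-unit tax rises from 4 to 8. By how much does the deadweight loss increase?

Competitive equilibrium: 25 − 0.1Q = 11 + 0.2Q → Q* = 46.6667, P* = 20.3333.
For a per-unit tax t: ΔQ = t/0.3, so DWL = ½·t·(t/0.3) = t²/0.6.
At t = 4: DWL = 26.667. At t = 8: DWL = 106.667.
Increase = 106.667 − 26.667 = 80.

80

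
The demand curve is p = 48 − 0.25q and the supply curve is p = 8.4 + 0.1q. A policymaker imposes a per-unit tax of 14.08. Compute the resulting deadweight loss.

283.21

Competitive equilibrium: 48 − 0.25q = 8.4 + 0.1q → q* = 113.1429, p* = 19.7143.
With the tax, the buyer price exceeds the seller price by 14.08: (48 − 0.25q) − (8.4 + 0.1q) = 14.08 → q' = 72.9143.
Δq = 113.1429 − 72.9143 = 40.2286; the wedge equals the tax, 14.08.
Deadweight loss = ½ × 40.2286 × 14.08 = 283.21.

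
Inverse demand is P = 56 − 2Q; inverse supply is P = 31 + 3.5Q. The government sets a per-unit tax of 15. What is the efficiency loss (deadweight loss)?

20.45

Competitive equilibrium: 56 − 2Q = 31 + 3.5Q → Q* = 4.5455, P* = 46.9091.
With the tax, the buyer price exceeds the seller price by 15: (56 − 2Q) − (31 + 3.5Q) = 15 → Q' = 1.8182.
ΔQ = 4.5455 − 1.8182 = 2.7273; the wedge equals the tax, 15.
Welfare loss = ½ × 2.7273 × 15 = 20.45.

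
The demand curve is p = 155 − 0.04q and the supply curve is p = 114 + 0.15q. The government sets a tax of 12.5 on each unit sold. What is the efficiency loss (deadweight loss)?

Competitive equilibrium: 155 − 0.04q = 114 + 0.15q → q* = 215.7895, p* = 146.3684.
With the tax, the buyer price exceeds the seller price by 12.5: (155 − 0.04q) − (114 + 0.15q) = 12.5 → q' = 150.
Δq = 215.7895 − 150 = 65.7895; the wedge equals the tax, 12.5.
Welfare loss = ½ × 65.7895 × 12.5 = 411.18.

411.18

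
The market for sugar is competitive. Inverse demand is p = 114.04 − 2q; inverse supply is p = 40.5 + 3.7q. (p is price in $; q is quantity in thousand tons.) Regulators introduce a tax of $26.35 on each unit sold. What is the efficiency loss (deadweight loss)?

$60.91 thousand

Competitive equilibrium: 114.04 − 2q = 40.5 + 3.7q → q* = 12.9018, p* = 88.2365.
With the tax, the buyer price exceeds the seller price by 26.35: (114.04 − 2q) − (40.5 + 3.7q) = 26.35 → q' = 8.2789.
Δq = 12.9018 − 8.2789 = 4.6229; the wedge equals the tax, 26.35.
The triangle = ½ × 4.6229 × 26.35 = $60.91 thousand.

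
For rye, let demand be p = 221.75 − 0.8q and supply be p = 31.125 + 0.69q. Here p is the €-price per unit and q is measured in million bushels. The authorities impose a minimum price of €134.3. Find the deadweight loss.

Competitive equilibrium: 221.75 − 0.8q = 31.125 + 0.69q → q* = 127.9362, p* = 119.401.
At the floor p = 134.3, quantity demanded = (221.75 − 134.3)/0.8 = 109.3125.
Sellers' marginal cost at q' = 109.3125: 31.125 + 0.69·109.3125 = 106.5506.
Δq = 127.9362 − 109.3125 = 18.6237; wedge = 134.3 − 106.5506 = 27.7494.
Welfare loss = ½ × 18.6237 × 27.7494 = €258.40 million.

€258.40 million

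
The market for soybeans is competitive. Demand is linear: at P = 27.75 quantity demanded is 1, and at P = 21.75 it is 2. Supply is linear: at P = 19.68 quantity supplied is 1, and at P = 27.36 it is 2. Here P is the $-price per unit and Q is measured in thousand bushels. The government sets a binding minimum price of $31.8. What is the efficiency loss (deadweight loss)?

Demand slope = (21.75 − 27.75)/(2 − 1) = −6, so P = 33.75 − 6Q.
Supply slope = (27.36 − 19.68)/(2 − 1) = 7.68, so P = 12 + 7.68Q.
Competitive equilibrium: 33.75 − 6Q = 12 + 7.68Q → Q* = 1.5899, P* = 24.2105.
At the floor P = 31.8, quantity demanded = (33.75 − 31.8)/6 = 0.325.
Sellers' marginal cost at Q' = 0.325: 12 + 7.68·0.325 = 14.496.
ΔQ = 1.5899 − 0.325 = 1.2649; wedge = 31.8 − 14.496 = 17.304.
DWL = ½ × 1.2649 × 17.304 = $10.94 thousand.

$10.94 thousand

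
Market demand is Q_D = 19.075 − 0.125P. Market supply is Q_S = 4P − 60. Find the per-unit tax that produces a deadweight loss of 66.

33

In inverse form: demand P = 152.6 − 8Q, supply P = 15 + 0.25Q.
Competitive equilibrium: 152.6 − 8Q = 15 + 0.25Q → Q* = 16.6788, P* = 19.1697.
A tax t gives ΔQ = t/8.25 and wedge t, so DWL = t²/16.5.
t²/16.5 = 66 → t² = 1089 → t = 33.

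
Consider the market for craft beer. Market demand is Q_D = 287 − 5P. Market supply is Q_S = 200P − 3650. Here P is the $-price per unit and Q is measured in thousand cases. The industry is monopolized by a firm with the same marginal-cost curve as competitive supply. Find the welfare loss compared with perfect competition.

In inverse form: demand P = 57.4 − 0.2Q, supply P = 18.25 + 0.005Q.
Competitive equilibrium: 57.4 − 0.2Q = 18.25 + 0.005Q → Q* = 190.97561, P* = 19.20488.
Marginal revenue: MR = 57.4 − 0.4Q. Set MR = MC: 57.4 − 0.4Q = 18.25 + 0.005Q → Q_m = 96.66667.
Price P_m = 57.4 − 0.2·96.66667 = 38.06667; MC(Q_m) = 18.25 + 0.005·96.66667 = 18.73333.
Competitive Q* = 190.97561, so ΔQ = 94.30894; wedge = 38.06667 − 18.73333 = 19.33334.
DWL = ½ × 94.30894 × 19.33334 = $911.65 thousand.

$911.65 thousand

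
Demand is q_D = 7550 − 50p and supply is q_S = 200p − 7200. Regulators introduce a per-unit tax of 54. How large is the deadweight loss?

In inverse form: demand p = 151 − 0.02q, supply p = 36 + 0.005q.
Competitive equilibrium: 151 − 0.02q = 36 + 0.005q → q* = 4600, p* = 59.
With the tax, the buyer price exceeds the seller price by 54: (151 − 0.02q) − (36 + 0.005q) = 54 → q' = 2440.
Δq = 4600 − 2440 = 2160; the wedge equals the tax, 54.
Deadweight loss = ½ × 2160 × 54 = 58320.

58320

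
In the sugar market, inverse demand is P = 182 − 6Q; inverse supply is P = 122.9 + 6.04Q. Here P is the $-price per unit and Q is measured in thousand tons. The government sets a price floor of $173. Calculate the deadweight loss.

Competitive equilibrium: 182 − 6Q = 122.9 + 6.04Q → Q* = 4.90864, P* = 152.54817.
At the floor P = 173, quantity demanded = (182 − 173)/6 = 1.5.
Sellers' marginal cost at Q' = 1.5: 122.9 + 6.04·1.5 = 131.96.
ΔQ = 4.90864 − 1.5 = 3.40864; wedge = 173 − 131.96 = 41.04.
Deadweight loss = ½ × 3.40864 × 41.04 = $69.95 thousand.

$69.95 thousand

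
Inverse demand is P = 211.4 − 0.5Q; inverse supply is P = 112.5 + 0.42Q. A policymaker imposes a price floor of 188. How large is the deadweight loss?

Competitive equilibrium: 211.4 − 0.5Q = 112.5 + 0.42Q → Q* = 107.5, P* = 157.65.
At the floor P = 188, quantity demanded = (211.4 − 188)/0.5 = 46.8.
Sellers' marginal cost at Q' = 46.8: 112.5 + 0.42·46.8 = 132.156.
ΔQ = 107.5 − 46.8 = 60.7; wedge = 188 − 132.156 = 55.844.
The triangle = ½ × 60.7 × 55.844 = 1694.87.

1694.87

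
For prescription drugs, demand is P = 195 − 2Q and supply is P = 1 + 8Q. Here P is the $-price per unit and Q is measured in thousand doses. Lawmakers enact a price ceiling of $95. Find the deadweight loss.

$292.61 thousand

Competitive equilibrium: 195 − 2Q = 1 + 8Q → Q* = 19.4, P* = 156.2.
At the ceiling P = 95, quantity supplied = (95 − 1)/8 = 11.75.
Willingness to pay at Q' = 11.75: 195 − 2·11.75 = 171.5.
ΔQ = 19.4 − 11.75 = 7.65; wedge = 171.5 − 95 = 76.5.
DWL = ½ × 7.65 × 76.5 = $292.61 thousand.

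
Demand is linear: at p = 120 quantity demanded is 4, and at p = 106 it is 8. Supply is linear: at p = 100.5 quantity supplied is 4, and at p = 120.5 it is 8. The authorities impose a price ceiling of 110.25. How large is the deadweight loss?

Demand slope = (106 − 120)/(8 − 4) = −3.5, so p = 134 − 3.5q.
Supply slope = (120.5 − 100.5)/(8 − 4) = 5, so p = 80.5 + 5q.
Competitive equilibrium: 134 − 3.5q = 80.5 + 5q → q* = 6.2941, p* = 111.9706.
At the ceiling p = 110.25, quantity supplied = (110.25 − 80.5)/5 = 5.95.
Willingness to pay at q' = 5.95: 134 − 3.5·5.95 = 113.175.
Δq = 6.2941 − 5.95 = 0.3441; wedge = 113.175 − 110.25 = 2.925.
Deadweight loss = ½ × 0.3441 × 2.925 = 0.50.

0.50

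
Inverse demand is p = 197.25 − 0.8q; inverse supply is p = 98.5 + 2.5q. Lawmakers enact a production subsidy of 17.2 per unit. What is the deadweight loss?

Competitive equilibrium: 197.25 − 0.8q = 98.5 + 2.5q → q* = 29.9242, p* = 173.3106.
The subsidy lowers effective supply by 17.2: p = 81.3 + 2.5q.
New quantity: 197.25 − 0.8q = 81.3 + 2.5q → q' = 35.1364.
Overproduction Δq = 35.1364 − 29.9242 = 5.2122; wedge = subsidy = 17.2.
DWL = ½ × 5.2122 × 17.2 = 44.82.

44.82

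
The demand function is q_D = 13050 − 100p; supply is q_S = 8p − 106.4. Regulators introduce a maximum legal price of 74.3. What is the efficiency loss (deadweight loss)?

In inverse form: demand p = 130.5 − 0.01q, supply p = 13.3 + 0.125q.
Competitive equilibrium: 130.5 − 0.01q = 13.3 + 0.125q → q* = 868.1481, p* = 121.8185.
At the ceiling p = 74.3, quantity supplied = (74.3 − 13.3)/0.125 = 488.
Willingness to pay at q' = 488: 130.5 − 0.01·488 = 125.62.
Δq = 868.1481 − 488 = 380.1481; wedge = 125.62 − 74.3 = 51.32.
DWL = ½ × 380.1481 × 51.32 = 9754.60.

9754.60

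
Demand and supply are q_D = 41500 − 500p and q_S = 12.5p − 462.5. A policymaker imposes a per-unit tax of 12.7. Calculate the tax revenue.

In inverse form: demand p = 83 − 0.002q, supply p = 37 + 0.08q.
Competitive equilibrium: 83 − 0.002q = 37 + 0.08q → q* = 560.9756, p* = 81.878.
With the tax, the buyer price exceeds the seller price by 12.7: (83 − 0.002q) − (37 + 0.08q) = 12.7 → q' = 406.0976.
Tax revenue = 12.7 × 406.0976 = 5157.44.

5157.44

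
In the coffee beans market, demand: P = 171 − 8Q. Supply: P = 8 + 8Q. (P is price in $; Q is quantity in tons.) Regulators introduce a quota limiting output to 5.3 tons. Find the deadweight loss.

Competitive equilibrium: 171 − 8Q = 8 + 8Q → Q* = 10.1875, P* = 89.5.
At Q = 5.3: demand price = 171 − 8·5.3 = 128.6; supply price = 8 + 8·5.3 = 50.4.
ΔQ = 10.1875 − 5.3 = 4.8875; wedge = 128.6 − 50.4 = 78.2.
The triangle = ½ × 4.8875 × 78.2 = $191.10.

$191.10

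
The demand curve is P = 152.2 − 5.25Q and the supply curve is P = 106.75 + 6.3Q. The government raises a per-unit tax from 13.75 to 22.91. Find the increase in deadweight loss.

Competitive equilibrium: 152.2 − 5.25Q = 106.75 + 6.3Q → Q* = 3.9351, P* = 131.5409.
For a per-unit tax t: ΔQ = t/11.55, so DWL = ½·t·(t/11.55) = t²/23.1.
At t = 13.75: DWL = 8.185. At t = 22.91: DWL = 22.722.
Increase = 22.722 − 8.185 = 14.54.

14.54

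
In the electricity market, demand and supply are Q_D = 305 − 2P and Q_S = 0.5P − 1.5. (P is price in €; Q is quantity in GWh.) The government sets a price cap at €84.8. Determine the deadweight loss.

In inverse form: demand P = 152.5 − 0.5Q, supply P = 3 + 2Q.
Competitive equilibrium: 152.5 − 0.5Q = 3 + 2Q → Q* = 59.8, P* = 122.6.
At the ceiling P = 84.8, quantity supplied = (84.8 − 3)/2 = 40.9.
Willingness to pay at Q' = 40.9: 152.5 − 0.5·40.9 = 132.05.
ΔQ = 59.8 − 40.9 = 18.9; wedge = 132.05 − 84.8 = 47.25.
DWL = ½ × 18.9 × 47.25 = €446.51.

€446.51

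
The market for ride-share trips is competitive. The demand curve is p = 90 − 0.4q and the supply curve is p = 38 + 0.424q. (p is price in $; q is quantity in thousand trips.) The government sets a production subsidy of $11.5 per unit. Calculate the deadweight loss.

Competitive equilibrium: 90 − 0.4q = 38 + 0.424q → q* = 63.1068, p* = 64.7573.
The subsidy lowers effective supply by 11.5: p = 26.5 + 0.424q.
New quantity: 90 − 0.4q = 26.5 + 0.424q → q' = 77.0631.
Overproduction Δq = 77.0631 − 63.1068 = 13.9563; wedge = subsidy = 11.5.
DWL = ½ × 13.9563 × 11.5 = $80.25 thousand.

$80.25 thousand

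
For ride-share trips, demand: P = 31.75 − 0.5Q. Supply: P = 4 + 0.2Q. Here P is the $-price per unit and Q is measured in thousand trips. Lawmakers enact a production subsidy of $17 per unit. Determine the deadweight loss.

Competitive equilibrium: 31.75 − 0.5Q = 4 + 0.2Q → Q* = 39.6429, P* = 11.9286.
The subsidy lowers effective supply by 17: P = 0.2Q − 13.
New quantity: 31.75 − 0.5Q = 0.2Q − 13 → Q' = 63.9286.
Overproduction ΔQ = 63.9286 − 39.6429 = 24.2857; wedge = subsidy = 17.
Welfare loss = ½ × 24.2857 × 17 = $206.43 thousand.

$206.43 thousand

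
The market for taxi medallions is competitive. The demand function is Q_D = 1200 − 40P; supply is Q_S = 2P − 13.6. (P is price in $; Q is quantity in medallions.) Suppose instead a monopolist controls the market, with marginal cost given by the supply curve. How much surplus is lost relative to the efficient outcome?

In inverse form: demand P = 30 − 0.025Q, supply P = 6.8 + 0.5Q.
Competitive equilibrium: 30 − 0.025Q = 6.8 + 0.5Q → Q* = 44.1905, P* = 28.8952.
Marginal revenue: MR = 30 − 0.05Q. Set MR = MC: 30 − 0.05Q = 6.8 + 0.5Q → Q_m = 42.1818.
Price P_m = 30 − 0.025·42.1818 = 28.9455; MC(Q_m) = 6.8 + 0.5·42.1818 = 27.8909.
Competitive Q* = 44.1905, so ΔQ = 2.0087; wedge = 28.9455 − 27.8909 = 1.0546.
DWL = ½ × 2.0087 × 1.0546 = $1.06.

$1.06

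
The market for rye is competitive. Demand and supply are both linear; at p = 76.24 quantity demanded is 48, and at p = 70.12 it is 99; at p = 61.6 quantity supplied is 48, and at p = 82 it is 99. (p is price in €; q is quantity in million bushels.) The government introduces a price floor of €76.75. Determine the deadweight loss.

Demand slope = (70.12 − 76.24)/(99 − 48) = −0.12, so p = 82 − 0.12q.
Supply slope = (82 − 61.6)/(99 − 48) = 0.4, so p = 42.4 + 0.4q.
Competitive equilibrium: 82 − 0.12q = 42.4 + 0.4q → q* = 76.1538, p* = 72.8615.
At the floor p = 76.75, quantity demanded = (82 − 76.75)/0.12 = 43.75.
Sellers' marginal cost at q' = 43.75: 42.4 + 0.4·43.75 = 59.9.
Δq = 76.1538 − 43.75 = 32.4038; wedge = 76.75 − 59.9 = 16.85.
DWL = ½ × 32.4038 × 16.85 = €273 million.

€273 million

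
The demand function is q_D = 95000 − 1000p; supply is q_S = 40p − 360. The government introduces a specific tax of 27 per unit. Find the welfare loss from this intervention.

In inverse form: demand p = 95 − 0.001q, supply p = 9 + 0.025q.
Competitive equilibrium: 95 − 0.001q = 9 + 0.025q → q* = 3307.6923, p* = 91.6923.
With the tax, the buyer price exceeds the seller price by 27: (95 − 0.001q) − (9 + 0.025q) = 27 → q' = 2269.2308.
Δq = 3307.6923 − 2269.2308 = 1038.4615; the wedge equals the tax, 27.
Welfare loss = ½ × 1038.4615 × 27 = 14019.23.

14019.23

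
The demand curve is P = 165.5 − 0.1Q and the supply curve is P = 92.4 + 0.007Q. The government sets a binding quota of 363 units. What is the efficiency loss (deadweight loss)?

5484.48

Competitive equilibrium: 165.5 − 0.1Q = 92.4 + 0.007Q → Q* = 683.1776, P* = 97.1822.
At Q = 363: demand price = 165.5 − 0.1·363 = 129.2; supply price = 92.4 + 0.007·363 = 94.941.
ΔQ = 683.1776 − 363 = 320.1776; wedge = 129.2 − 94.941 = 34.259.
Welfare loss = ½ × 320.1776 × 34.259 = 5484.48.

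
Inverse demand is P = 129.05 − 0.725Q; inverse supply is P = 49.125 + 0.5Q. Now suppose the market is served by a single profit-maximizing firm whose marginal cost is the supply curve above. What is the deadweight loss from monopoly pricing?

360.42

Competitive equilibrium: 129.05 − 0.725Q = 49.125 + 0.5Q → Q* = 65.2449, P* = 81.7474.
Marginal revenue: MR = 129.05 − 1.45Q. Set MR = MC: 129.05 − 1.45Q = 49.125 + 0.5Q → Q_m = 40.9872.
Price P_m = 129.05 − 0.725·40.9872 = 99.3343; MC(Q_m) = 49.125 + 0.5·40.9872 = 69.6186.
Competitive Q* = 65.2449, so ΔQ = 24.2577; wedge = 99.3343 − 69.6186 = 29.7157.
Welfare loss = ½ × 24.2577 × 29.7157 = 360.42.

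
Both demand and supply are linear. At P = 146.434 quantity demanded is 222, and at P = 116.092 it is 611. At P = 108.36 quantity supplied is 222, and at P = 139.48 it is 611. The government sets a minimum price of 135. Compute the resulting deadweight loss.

Demand slope = (116.092 − 146.434)/(611 − 222) = −0.078, so P = 163.75 − 0.078Q.
Supply slope = (139.48 − 108.36)/(611 − 222) = 0.08, so P = 90.6 + 0.08Q.
Competitive equilibrium: 163.75 − 0.078Q = 90.6 + 0.08Q → Q* = 462.9747, P* = 127.638.
At the floor P = 135, quantity demanded = (163.75 − 135)/0.078 = 368.5897.
Sellers' marginal cost at Q' = 368.5897: 90.6 + 0.08·368.5897 = 120.0872.
ΔQ = 462.9747 − 368.5897 = 94.385; wedge = 135 − 120.0872 = 14.9128.
Welfare loss = ½ × 94.385 × 14.9128 = 703.77.

703.77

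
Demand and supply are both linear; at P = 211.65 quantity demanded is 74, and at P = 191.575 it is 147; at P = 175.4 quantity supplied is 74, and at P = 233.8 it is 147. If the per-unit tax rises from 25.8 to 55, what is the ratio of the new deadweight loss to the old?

4.544

Demand slope = (191.575 − 211.65)/(147 − 74) = −0.275, so P = 232 − 0.275Q.
Supply slope = (233.8 − 175.4)/(147 − 74) = 0.8, so P = 116.2 + 0.8Q.
Competitive equilibrium: 232 − 0.275Q = 116.2 + 0.8Q → Q* = 107.7209, P* = 202.3767.
For a per-unit tax t: ΔQ = t/1.075, so DWL = ½·t·(t/1.075) = t²/2.15.
At t = 25.8: DWL = 309.6. At t = 55: DWL = 1406.977.
Ratio = (55/25.8)² = 4.544.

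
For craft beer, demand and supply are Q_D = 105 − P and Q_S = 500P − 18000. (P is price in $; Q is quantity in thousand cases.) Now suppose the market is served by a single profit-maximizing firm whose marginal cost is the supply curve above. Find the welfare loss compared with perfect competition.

In inverse form: demand P = 105 − Q, supply P = 36 + 0.002Q.
Competitive equilibrium: 105 − Q = 36 + 0.002Q → Q* = 68.8623, P* = 36.1377.
Marginal revenue: MR = 105 − 2Q. Set MR = MC: 105 − 2Q = 36 + 0.002Q → Q_m = 34.4655.
Price P_m = 105 − 1·34.4655 = 70.5345; MC(Q_m) = 36 + 0.002·34.4655 = 36.0689.
Competitive Q* = 68.8623, so ΔQ = 34.3968; wedge = 70.5345 − 36.0689 = 34.4656.
DWL = ½ × 34.3968 × 34.4656 = $592.75 thousand.

$592.75 thousand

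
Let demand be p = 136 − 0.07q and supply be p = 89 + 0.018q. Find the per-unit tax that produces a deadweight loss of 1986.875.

Competitive equilibrium: 136 − 0.07q = 89 + 0.018q → q* = 534.0909, p* = 98.6136.
A tax t gives Δq = t/0.088 and wedge t, so DWL = t²/0.176.
t²/0.176 = 1986.875 → t² = 349.69 → t = 18.7.

18.7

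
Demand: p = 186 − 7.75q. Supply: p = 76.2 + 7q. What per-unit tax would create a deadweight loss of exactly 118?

Competitive equilibrium: 186 − 7.75q = 76.2 + 7q → q* = 7.4441, p* = 128.3085.
A tax t gives Δq = t/14.75 and wedge t, so DWL = t²/29.5.
t²/29.5 = 118 → t² = 3481 → t = 59.

59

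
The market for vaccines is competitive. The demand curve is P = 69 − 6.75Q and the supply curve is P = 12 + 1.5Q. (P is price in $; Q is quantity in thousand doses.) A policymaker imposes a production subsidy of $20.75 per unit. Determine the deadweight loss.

Competitive equilibrium: 69 − 6.75Q = 12 + 1.5Q → Q* = 6.9091, P* = 22.3636.
The subsidy lowers effective supply by 20.75: P = 1.5Q − 8.75.
New quantity: 69 − 6.75Q = 1.5Q − 8.75 → Q' = 9.4242.
Overproduction ΔQ = 9.4242 − 6.9091 = 2.5151; wedge = subsidy = 20.75.
Deadweight loss = ½ × 2.5151 × 20.75 = $26.09 thousand.

$26.09 thousand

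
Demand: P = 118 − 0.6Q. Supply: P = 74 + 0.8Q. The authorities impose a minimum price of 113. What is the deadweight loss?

Competitive equilibrium: 118 − 0.6Q = 74 + 0.8Q → Q* = 31.4286, P* = 99.1429.
At the floor P = 113, quantity demanded = (118 − 113)/0.6 = 8.3333.
Sellers' marginal cost at Q' = 8.3333: 74 + 0.8·8.3333 = 80.6666.
ΔQ = 31.4286 − 8.3333 = 23.0953; wedge = 113 − 80.6666 = 32.3334.
DWL = ½ × 23.0953 × 32.3334 = 373.37.

373.37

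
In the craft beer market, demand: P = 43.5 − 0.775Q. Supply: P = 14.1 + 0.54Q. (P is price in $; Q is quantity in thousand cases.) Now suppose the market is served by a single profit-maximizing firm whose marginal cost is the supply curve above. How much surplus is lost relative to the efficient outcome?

$45.19 thousand

Competitive equilibrium: 43.5 − 0.775Q = 14.1 + 0.54Q → Q* = 22.3574, P* = 26.173.
Marginal revenue: MR = 43.5 − 1.55Q. Set MR = MC: 43.5 − 1.55Q = 14.1 + 0.54Q → Q_m = 14.067.
Price P_m = 43.5 − 0.775·14.067 = 32.5981; MC(Q_m) = 14.1 + 0.54·14.067 = 21.6962.
Competitive Q* = 22.3574, so ΔQ = 8.2904; wedge = 32.5981 − 21.6962 = 10.9019.
The triangle = ½ × 8.2904 × 10.9019 = $45.19 thousand.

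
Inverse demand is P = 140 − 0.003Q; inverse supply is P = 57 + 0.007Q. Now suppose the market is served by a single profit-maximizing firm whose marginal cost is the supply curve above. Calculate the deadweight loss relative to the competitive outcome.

Competitive equilibrium: 140 − 0.003Q = 57 + 0.007Q → Q* = 8300, P* = 115.1.
Marginal revenue: MR = 140 − 0.006Q. Set MR = MC: 140 − 0.006Q = 57 + 0.007Q → Q_m = 6384.61538.
Price P_m = 140 − 0.003·6384.61538 = 120.84615; MC(Q_m) = 57 + 0.007·6384.61538 = 101.69231.
Competitive Q* = 8300, so ΔQ = 1915.38462; wedge = 120.84615 − 101.69231 = 19.15384.
The triangle = ½ × 1915.38462 × 19.15384 = 18343.49.

18343.49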